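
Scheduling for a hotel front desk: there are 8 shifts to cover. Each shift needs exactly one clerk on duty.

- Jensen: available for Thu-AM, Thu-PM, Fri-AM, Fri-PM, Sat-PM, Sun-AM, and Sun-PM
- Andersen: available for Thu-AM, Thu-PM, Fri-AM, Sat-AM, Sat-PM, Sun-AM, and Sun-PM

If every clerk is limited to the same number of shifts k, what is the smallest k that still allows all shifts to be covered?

With 2 clerks and 8 worker-slots to fill, someone must work at least ⌈8/2⌉ = 4 shifts, so k ≥ 4.
k = 4 works: Thu-AM→Jensen, Thu-PM→Jensen, Fri-AM→Jensen, Fri-PM→Jensen, Sat-AM→Andersen, Sat-PM→Andersen, Sun-AM→Andersen, Sun-PM→Andersen.
Loads: Jensen 4, Andersen 4 — all ≤ 4.

4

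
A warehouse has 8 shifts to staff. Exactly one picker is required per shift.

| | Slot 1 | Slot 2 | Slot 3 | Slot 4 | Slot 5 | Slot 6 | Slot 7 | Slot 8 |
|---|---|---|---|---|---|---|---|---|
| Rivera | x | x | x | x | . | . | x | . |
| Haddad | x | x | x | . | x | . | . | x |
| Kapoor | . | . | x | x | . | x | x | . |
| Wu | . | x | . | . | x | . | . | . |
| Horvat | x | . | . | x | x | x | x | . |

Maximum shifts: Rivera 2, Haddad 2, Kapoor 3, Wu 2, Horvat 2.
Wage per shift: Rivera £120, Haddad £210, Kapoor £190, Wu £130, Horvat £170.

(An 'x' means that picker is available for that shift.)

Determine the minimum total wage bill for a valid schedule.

£1240

Slot 8 can only be covered by Haddad, so that assignment is forced.
Picking the cheapest available picker for each shift independently would cost £1110, but that ignores the shift limits.
An optimal schedule: Slot 1→Rivera, Slot 2→Wu, Slot 3→Rivera, Slot 4→Horvat, Slot 5→Wu, Slot 6→Horvat, Slot 7→Kapoor, Slot 8→Haddad.
Total: 120 + 130 + 120 + 170 + 130 + 170 + 190 + 210 = £1240.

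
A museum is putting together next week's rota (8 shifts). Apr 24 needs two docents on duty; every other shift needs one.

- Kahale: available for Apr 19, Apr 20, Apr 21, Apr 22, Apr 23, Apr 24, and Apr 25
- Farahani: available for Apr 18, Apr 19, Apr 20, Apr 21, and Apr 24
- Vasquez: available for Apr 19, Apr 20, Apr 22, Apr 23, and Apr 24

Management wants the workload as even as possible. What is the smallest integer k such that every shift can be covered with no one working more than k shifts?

3

With 3 docents and 9 worker-slots to fill, someone must work at least ⌈9/3⌉ = 3 shifts, so k ≥ 3.
k = 3 works: Apr 18→Farahani, Apr 19→Farahani, Apr 20→Vasquez, Apr 21→Kahale, Apr 22→Kahale, Apr 23→Vasquez, Apr 24→Farahani+Vasquez, Apr 25→Kahale.
Loads: Kahale 3, Farahani 3, Vasquez 3 — all ≤ 3.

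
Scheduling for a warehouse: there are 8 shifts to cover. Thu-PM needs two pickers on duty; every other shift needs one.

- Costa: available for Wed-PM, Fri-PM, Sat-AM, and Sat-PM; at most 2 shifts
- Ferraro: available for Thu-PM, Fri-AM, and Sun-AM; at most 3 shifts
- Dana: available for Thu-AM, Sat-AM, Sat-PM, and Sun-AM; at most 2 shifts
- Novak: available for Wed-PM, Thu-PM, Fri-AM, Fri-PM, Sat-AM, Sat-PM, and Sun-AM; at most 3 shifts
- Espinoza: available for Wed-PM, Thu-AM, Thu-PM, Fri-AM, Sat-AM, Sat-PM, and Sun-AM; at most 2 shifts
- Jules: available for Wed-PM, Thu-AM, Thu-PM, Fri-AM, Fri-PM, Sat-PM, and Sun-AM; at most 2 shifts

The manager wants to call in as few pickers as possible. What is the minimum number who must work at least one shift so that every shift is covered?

9 slots to fill and no one can take more than 3, so at least ⌈9/3⌉ = 3 pickers are needed.
Any 3 pickers together have capacity at most 3+3+2 = 8 < 9 slots, so 3 can never suffice.
Costa, Ferraro, Dana, and Novak alone can cover everything: Wed-PM→Costa, Thu-AM→Dana, Thu-PM→Ferraro+Novak, Fri-AM→Ferraro, Fri-PM→Costa, Sat-AM→Dana, Sat-PM→Novak, Sun-AM→Ferraro.

4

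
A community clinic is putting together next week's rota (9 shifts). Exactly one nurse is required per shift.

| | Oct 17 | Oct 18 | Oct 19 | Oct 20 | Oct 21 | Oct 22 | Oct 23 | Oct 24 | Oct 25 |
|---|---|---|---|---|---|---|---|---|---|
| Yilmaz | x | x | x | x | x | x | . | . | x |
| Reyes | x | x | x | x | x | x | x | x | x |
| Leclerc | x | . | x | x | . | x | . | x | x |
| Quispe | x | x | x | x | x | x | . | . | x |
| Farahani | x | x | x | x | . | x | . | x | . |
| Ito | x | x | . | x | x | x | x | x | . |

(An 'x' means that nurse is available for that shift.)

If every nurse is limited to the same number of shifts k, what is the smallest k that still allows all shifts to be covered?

With 6 nurses and 9 worker-slots to fill, someone must work at least ⌈9/6⌉ = 2 shifts, so k ≥ 2.
k = 2 works: Oct 17→Leclerc, Oct 18→Quispe, Oct 19→Leclerc, Oct 20→Quispe, Oct 21→Yilmaz, Oct 22→Farahani, Oct 23→Reyes, Oct 24→Reyes, Oct 25→Yilmaz.
Loads: Yilmaz 2, Reyes 2, Leclerc 2, Quispe 2, Farahani 1, Ito 0 — all ≤ 2.

2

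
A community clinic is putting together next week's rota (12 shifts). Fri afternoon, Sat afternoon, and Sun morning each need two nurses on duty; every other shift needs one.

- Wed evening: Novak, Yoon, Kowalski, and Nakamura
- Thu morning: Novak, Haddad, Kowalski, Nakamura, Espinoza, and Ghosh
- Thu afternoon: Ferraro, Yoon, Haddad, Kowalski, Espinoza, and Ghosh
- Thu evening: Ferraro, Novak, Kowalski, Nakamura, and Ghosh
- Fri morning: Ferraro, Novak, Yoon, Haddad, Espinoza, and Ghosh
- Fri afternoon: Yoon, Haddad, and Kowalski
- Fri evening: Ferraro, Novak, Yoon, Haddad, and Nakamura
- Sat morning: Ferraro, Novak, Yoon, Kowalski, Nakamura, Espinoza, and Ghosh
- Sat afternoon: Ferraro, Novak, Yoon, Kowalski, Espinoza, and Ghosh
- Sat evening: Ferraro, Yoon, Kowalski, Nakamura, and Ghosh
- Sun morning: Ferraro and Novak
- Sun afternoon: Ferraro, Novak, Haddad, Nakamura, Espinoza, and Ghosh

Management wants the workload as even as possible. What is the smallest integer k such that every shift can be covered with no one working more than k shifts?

With 8 nurses and 15 worker-slots to fill, someone must work at least ⌈15/8⌉ = 2 shifts, so k ≥ 2.
k = 2 works: Wed evening→Novak, Thu morning→Haddad, Thu afternoon→Kowalski, Thu evening→Ferraro, Fri morning→Espinoza, Fri afternoon→Yoon+Haddad, Fri evening→Yoon, Sat morning→Nakamura, Sat afternoon→Espinoza+Ghosh, Sat evening→Kowalski, Sun morning→Ferraro+Novak, Sun afternoon→Nakamura.
Loads: Ferraro 2, Novak 2, Yoon 2, Haddad 2, Kowalski 2, Nakamura 2, Espinoza 2, Ghosh 1 — all ≤ 2.

2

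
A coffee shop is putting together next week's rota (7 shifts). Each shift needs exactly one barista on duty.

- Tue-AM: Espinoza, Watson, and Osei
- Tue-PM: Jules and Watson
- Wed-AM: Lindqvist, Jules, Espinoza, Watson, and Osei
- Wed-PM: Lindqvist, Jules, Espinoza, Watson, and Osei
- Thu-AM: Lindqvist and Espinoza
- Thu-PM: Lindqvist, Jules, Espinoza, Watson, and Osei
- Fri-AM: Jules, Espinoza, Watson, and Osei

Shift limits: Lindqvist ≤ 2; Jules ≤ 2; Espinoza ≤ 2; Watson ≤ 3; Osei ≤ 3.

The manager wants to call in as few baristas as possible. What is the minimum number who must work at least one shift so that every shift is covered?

3

7 slots to fill and no one can take more than 3, so at least ⌈7/3⌉ = 3 baristas are needed.
Lindqvist, Jules, and Watson alone can cover everything: Tue-AM→Watson, Tue-PM→Jules, Wed-AM→Lindqvist, Wed-PM→Watson, Thu-AM→Lindqvist, Thu-PM→Watson, Fri-AM→Jules.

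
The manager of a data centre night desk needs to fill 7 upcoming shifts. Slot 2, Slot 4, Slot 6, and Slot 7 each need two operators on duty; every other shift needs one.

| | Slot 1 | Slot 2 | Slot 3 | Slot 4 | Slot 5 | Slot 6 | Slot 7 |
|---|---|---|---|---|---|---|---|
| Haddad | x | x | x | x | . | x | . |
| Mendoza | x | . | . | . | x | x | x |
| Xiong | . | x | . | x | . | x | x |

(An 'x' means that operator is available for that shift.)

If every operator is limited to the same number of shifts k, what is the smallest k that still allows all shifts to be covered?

4

With 3 operators and 11 worker-slots to fill, someone must work at least ⌈11/3⌉ = 4 shifts, so k ≥ 4.
k = 4 works: Slot 1→Haddad, Slot 2→Haddad+Xiong, Slot 3→Haddad, Slot 4→Haddad+Xiong, Slot 5→Mendoza, Slot 6→Mendoza+Xiong, Slot 7→Mendoza+Xiong.
Loads: Haddad 4, Mendoza 3, Xiong 4 — all ≤ 4.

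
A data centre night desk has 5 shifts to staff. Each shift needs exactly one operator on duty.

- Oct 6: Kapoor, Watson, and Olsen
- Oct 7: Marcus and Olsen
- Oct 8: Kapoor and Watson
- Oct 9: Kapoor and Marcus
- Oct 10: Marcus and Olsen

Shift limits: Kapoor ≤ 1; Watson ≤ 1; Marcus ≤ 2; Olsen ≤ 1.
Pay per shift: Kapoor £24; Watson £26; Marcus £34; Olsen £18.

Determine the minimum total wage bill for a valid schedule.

Picking the cheapest available operator for each shift independently would cost £102, but that ignores the shift limits.
An optimal schedule: Oct 6→Watson, Oct 7→Marcus, Oct 8→Kapoor, Oct 9→Marcus, Oct 10→Olsen.
Total: 26 + 34 + 24 + 34 + 18 = £136.

£136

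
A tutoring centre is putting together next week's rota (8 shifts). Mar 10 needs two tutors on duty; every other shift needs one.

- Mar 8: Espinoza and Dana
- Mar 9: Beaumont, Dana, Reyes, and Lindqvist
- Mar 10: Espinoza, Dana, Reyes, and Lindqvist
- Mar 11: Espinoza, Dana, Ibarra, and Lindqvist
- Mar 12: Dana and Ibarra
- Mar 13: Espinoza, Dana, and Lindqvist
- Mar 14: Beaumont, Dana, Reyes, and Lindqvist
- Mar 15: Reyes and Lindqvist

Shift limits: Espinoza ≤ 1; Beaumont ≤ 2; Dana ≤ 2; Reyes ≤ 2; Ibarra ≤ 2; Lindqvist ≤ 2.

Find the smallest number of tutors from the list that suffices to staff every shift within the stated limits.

5

9 slots to fill and no one can take more than 2, so at least ⌈9/2⌉ = 5 tutors are needed.
Espinoza, Beaumont, Dana, Reyes, and Ibarra alone can cover everything: Mar 8→Espinoza, Mar 9→Beaumont, Mar 10→Dana+Reyes, Mar 11→Ibarra, Mar 12→Ibarra, Mar 13→Dana, Mar 14→Beaumont, Mar 15→Reyes.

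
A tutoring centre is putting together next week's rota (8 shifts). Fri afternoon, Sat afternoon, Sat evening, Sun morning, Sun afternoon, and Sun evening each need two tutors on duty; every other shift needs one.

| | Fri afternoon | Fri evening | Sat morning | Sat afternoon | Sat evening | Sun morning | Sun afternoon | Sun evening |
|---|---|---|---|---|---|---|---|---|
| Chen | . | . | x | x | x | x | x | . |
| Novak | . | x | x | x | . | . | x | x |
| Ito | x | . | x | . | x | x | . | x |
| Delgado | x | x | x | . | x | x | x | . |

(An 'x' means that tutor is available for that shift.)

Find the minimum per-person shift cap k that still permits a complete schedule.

With 4 tutors and 14 worker-slots to fill, someone must work at least ⌈14/4⌉ = 4 shifts, so k ≥ 4.
k = 4 works: Fri afternoon→Ito+Delgado, Fri evening→Novak, Sat morning→Delgado, Sat afternoon→Chen+Novak, Sat evening→Chen+Ito, Sun morning→Chen+Ito, Sun afternoon→Chen+Novak, Sun evening→Novak+Ito.
Loads: Chen 4, Novak 4, Ito 4, Delgado 2 — all ≤ 4.

4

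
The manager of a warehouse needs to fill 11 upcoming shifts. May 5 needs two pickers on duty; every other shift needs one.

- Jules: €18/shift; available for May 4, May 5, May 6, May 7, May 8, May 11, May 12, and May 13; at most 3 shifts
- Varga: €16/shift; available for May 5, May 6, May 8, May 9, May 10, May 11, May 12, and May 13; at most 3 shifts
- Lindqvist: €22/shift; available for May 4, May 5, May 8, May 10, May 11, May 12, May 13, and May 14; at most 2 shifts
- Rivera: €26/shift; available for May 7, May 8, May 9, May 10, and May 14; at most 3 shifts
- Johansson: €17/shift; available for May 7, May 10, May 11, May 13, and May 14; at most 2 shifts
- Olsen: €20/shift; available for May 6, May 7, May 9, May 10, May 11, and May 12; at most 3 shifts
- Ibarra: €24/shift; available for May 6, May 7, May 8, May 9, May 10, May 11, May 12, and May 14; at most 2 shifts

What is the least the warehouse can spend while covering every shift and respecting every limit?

€218

Picking the cheapest available picker for each shift independently would cost €198, but that ignores the shift limits.
An optimal schedule: May 4→Jules, May 5→Varga+Jules, May 6→Varga, May 7→Jules, May 8→Lindqvist, May 9→Varga, May 10→Olsen, May 11→Olsen, May 12→Olsen, May 13→Johansson, May 14→Johansson.
Total: 18 + 16 + 18 + 16 + 18 + 22 + 16 + 20 + 20 + 20 + 17 + 17 = €218.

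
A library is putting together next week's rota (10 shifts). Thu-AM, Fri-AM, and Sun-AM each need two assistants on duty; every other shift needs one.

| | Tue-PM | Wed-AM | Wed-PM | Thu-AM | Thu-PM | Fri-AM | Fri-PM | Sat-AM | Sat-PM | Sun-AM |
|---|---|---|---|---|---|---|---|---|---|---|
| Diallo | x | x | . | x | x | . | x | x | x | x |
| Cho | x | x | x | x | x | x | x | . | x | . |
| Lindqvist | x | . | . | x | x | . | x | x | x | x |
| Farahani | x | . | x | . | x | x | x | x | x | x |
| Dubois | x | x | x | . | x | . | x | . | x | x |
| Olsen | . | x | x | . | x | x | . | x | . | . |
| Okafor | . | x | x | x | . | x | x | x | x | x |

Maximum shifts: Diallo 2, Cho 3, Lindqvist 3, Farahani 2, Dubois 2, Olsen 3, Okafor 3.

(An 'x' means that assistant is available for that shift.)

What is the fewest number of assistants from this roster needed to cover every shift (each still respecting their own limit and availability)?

13 slots to fill and no one can take more than 3, so at least ⌈13/3⌉ = 5 assistants are needed.
Diallo, Cho, Lindqvist, Farahani, and Olsen alone can cover everything: Tue-PM→Lindqvist, Wed-AM→Diallo, Wed-PM→Cho, Thu-AM→Diallo+Cho, Thu-PM→Olsen, Fri-AM→Cho+Olsen, Fri-PM→Lindqvist, Sat-AM→Olsen, Sat-PM→Farahani, Sun-AM→Lindqvist+Farahani.

5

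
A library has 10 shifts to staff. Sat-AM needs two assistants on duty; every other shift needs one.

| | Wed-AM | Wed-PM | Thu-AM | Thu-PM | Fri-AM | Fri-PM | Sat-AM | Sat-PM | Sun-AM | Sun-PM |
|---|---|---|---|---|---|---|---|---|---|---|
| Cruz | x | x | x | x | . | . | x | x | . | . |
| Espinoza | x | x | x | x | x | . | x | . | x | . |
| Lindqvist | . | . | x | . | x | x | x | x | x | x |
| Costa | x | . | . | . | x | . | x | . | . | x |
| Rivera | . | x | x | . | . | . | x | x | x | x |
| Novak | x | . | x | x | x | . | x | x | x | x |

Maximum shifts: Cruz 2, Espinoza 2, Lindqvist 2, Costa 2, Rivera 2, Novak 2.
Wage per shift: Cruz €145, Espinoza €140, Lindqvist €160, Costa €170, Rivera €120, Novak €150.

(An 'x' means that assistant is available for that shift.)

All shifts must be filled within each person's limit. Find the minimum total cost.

Fri-PM can only be covered by Lindqvist, so that assignment is forced.
Picking the cheapest available assistant for each shift independently would cost €1440, but that ignores the shift limits.
An optimal schedule: Wed-AM→Espinoza, Wed-PM→Rivera, Thu-AM→Cruz, Thu-PM→Espinoza, Fri-AM→Novak, Fri-PM→Lindqvist, Sat-AM→Cruz+Costa, Sat-PM→Rivera, Sun-AM→Novak, Sun-PM→Lindqvist.
Total: 140 + 120 + 145 + 140 + 150 + 160 + 145 + 170 + 120 + 150 + 160 = €1600.

€1600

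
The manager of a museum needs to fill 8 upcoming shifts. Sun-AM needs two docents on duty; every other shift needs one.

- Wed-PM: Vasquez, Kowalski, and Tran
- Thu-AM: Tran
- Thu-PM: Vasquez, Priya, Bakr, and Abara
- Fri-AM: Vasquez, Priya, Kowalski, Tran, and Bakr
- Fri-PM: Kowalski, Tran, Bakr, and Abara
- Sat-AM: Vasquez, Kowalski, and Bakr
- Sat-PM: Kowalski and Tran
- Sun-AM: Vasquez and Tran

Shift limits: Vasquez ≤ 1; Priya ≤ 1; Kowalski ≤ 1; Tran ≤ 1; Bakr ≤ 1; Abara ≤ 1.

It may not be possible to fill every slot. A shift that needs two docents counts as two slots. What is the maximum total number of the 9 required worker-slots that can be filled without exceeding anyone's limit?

6

Total capacity across all docents is 1+1+1+1+1+1 = 6, and 9 slots are needed, so at most 6 can be filled.
An assignment achieving 6: Thu-AM→Tran, Thu-PM→Priya, Fri-PM→Abara, Sat-AM→Bakr, Sat-PM→Kowalski, Sun-AM→Vasquez.
Loads: Vasquez 1/1, Priya 1/1, Kowalski 1/1, Tran 1/1, Bakr 1/1, Abara 1/1.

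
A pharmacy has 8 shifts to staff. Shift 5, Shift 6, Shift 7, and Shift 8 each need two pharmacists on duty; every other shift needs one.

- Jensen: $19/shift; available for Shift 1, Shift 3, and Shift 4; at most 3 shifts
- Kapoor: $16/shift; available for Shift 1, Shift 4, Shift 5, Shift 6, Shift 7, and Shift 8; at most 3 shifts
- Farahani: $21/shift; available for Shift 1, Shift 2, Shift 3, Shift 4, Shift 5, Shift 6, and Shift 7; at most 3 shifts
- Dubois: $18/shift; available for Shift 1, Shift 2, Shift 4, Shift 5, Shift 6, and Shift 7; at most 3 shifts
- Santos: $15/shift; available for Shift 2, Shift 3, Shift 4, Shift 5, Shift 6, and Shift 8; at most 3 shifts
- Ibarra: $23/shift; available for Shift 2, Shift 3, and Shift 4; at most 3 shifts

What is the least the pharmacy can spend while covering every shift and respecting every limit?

$204

Shift 8 can only be covered by Kapoor and Santos, so that assignment is forced.
Picking the cheapest available pharmacist for each shift independently would cost $188, but that ignores the shift limits.
An optimal schedule: Shift 1→Jensen, Shift 2→Santos, Shift 3→Jensen, Shift 4→Jensen, Shift 5→Santos+Dubois, Shift 6→Kapoor+Dubois, Shift 7→Kapoor+Dubois, Shift 8→Santos+Kapoor.
Total: 19 + 15 + 19 + 19 + 15 + 18 + 16 + 18 + 16 + 18 + 15 + 16 = $204.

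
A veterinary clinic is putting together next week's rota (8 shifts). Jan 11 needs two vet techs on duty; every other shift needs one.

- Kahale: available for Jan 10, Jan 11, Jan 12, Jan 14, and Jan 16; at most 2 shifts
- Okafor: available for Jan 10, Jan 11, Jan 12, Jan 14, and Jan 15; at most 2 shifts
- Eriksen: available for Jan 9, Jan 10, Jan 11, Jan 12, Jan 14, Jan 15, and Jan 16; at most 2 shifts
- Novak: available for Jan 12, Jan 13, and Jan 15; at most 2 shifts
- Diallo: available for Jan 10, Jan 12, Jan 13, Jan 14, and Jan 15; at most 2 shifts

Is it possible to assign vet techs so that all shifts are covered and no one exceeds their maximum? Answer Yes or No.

Jan 9 can only be covered by Eriksen, so that assignment is forced.
One valid schedule: Jan 9→Eriksen, Jan 10→Okafor, Jan 11→Kahale+Okafor, Jan 12→Diallo, Jan 13→Novak, Jan 14→Eriksen, Jan 15→Novak, Jan 16→Kahale.
Loads: Kahale 2/2, Okafor 2/2, Eriksen 2/2, Novak 2/2, Diallo 1/2 — all within limits.

Yes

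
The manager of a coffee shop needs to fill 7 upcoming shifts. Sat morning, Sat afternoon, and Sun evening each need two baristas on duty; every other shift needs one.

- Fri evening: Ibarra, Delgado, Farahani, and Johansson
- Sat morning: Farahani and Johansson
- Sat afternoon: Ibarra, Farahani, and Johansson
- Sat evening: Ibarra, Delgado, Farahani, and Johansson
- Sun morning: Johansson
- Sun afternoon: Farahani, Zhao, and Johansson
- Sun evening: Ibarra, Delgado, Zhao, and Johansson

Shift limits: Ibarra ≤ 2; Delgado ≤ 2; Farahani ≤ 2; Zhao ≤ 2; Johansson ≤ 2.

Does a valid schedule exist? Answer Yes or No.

Sat morning can only be covered by Farahani and Johansson, so that assignment is forced.
Sun morning can only be covered by Johansson, so that assignment is forced.
One valid schedule: Fri evening→Ibarra, Sat morning→Farahani+Johansson, Sat afternoon→Ibarra+Farahani, Sat evening→Delgado, Sun morning→Johansson, Sun afternoon→Zhao, Sun evening→Delgado+Zhao.
Loads: Ibarra 2/2, Delgado 2/2, Farahani 2/2, Zhao 2/2, Johansson 2/2 — all within limits.

Yes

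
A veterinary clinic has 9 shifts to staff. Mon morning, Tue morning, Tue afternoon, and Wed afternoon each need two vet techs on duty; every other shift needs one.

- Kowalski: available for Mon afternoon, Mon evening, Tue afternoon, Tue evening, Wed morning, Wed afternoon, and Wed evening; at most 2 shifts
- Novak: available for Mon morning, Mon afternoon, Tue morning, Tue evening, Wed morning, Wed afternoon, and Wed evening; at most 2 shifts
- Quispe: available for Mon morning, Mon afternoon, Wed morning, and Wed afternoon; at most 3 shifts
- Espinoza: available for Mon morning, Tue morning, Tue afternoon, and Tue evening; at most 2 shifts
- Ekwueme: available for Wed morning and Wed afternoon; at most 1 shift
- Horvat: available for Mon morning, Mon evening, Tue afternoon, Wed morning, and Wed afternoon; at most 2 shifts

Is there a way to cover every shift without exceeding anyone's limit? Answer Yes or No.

Total capacity is 2+2+3+2+1+2 = 12 but 13 worker-slots are needed — infeasible.

No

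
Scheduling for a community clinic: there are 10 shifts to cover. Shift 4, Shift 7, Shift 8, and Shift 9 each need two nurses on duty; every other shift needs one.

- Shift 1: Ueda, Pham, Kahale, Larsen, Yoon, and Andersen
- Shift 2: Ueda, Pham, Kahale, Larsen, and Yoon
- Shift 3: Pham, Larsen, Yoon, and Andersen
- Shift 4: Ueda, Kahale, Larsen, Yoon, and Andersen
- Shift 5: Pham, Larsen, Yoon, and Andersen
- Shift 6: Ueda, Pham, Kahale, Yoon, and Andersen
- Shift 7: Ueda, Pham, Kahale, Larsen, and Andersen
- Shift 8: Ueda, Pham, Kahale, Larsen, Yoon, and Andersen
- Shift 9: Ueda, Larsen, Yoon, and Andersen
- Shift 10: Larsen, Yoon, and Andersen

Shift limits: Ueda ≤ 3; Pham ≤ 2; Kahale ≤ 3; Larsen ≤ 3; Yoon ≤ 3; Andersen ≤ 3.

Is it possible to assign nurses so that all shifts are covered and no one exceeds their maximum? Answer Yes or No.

Yes

One valid schedule: Shift 1→Ueda, Shift 2→Ueda, Shift 3→Pham, Shift 4→Kahale+Larsen, Shift 5→Pham, Shift 6→Ueda, Shift 7→Kahale+Andersen, Shift 8→Kahale+Yoon, Shift 9→Larsen+Yoon, Shift 10→Larsen.
Loads: Ueda 3/3, Pham 2/2, Kahale 3/3, Larsen 3/3, Yoon 2/3, Andersen 1/3 — all within limits.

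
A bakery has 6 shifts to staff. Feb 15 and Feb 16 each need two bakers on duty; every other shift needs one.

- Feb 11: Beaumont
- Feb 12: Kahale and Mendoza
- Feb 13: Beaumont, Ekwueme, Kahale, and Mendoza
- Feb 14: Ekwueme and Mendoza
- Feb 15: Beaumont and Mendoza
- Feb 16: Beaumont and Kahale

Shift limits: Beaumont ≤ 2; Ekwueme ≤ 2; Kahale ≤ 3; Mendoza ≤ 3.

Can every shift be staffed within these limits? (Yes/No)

No

Total capacity is 10 and 8 slots are needed, so capacity alone doesn't rule it out.
Shifts {Feb 11, Feb 15, Feb 16} need 5 worker-slots in total, but the bakers available for any of those shifts (Beaumont, Kahale, and Mendoza) can supply at most 4 among them. So no valid schedule exists.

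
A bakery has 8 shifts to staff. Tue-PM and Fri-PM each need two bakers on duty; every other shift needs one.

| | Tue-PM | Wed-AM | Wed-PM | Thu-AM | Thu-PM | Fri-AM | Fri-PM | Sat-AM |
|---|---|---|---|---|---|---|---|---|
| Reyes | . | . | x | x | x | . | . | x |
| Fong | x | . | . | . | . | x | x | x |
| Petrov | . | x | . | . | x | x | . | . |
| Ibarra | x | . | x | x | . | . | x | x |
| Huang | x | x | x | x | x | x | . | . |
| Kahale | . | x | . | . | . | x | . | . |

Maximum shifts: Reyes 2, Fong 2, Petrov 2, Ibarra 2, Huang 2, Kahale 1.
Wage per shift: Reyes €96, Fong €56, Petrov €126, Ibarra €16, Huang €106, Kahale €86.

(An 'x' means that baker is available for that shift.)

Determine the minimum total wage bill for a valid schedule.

Fri-PM can only be covered by Fong and Ibarra, so that assignment is forced.
Picking the cheapest available baker for each shift independently would cost €430, but that ignores the shift limits.
An optimal schedule: Tue-PM→Ibarra+Fong, Wed-AM→Kahale, Wed-PM→Reyes, Thu-AM→Huang, Thu-PM→Huang, Fri-AM→Petrov, Fri-PM→Ibarra+Fong, Sat-AM→Reyes.
Total: 16 + 56 + 86 + 96 + 106 + 106 + 126 + 16 + 56 + 96 = €760.

€760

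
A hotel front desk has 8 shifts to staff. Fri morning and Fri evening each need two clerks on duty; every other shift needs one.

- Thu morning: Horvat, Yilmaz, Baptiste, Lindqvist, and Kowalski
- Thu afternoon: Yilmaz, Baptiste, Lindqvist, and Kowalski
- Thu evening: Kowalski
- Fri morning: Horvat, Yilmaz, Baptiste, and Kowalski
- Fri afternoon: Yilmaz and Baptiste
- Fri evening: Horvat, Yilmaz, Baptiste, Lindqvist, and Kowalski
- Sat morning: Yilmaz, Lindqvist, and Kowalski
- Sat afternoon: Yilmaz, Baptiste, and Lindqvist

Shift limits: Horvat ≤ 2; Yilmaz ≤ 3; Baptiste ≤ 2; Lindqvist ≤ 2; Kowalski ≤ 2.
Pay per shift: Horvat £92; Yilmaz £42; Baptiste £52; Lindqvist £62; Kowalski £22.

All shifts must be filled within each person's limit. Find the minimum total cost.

Thu evening can only be covered by Kowalski, so that assignment is forced.
Picking the cheapest available clerk for each shift independently would cost £300, but that ignores the shift limits.
An optimal schedule: Thu morning→Lindqvist, Thu afternoon→Yilmaz, Thu evening→Kowalski, Fri morning→Baptiste+Horvat, Fri afternoon→Yilmaz, Fri evening→Baptiste+Lindqvist, Sat morning→Kowalski, Sat afternoon→Yilmaz.
Total: 62 + 42 + 22 + 52 + 92 + 42 + 52 + 62 + 22 + 42 = £490.

£490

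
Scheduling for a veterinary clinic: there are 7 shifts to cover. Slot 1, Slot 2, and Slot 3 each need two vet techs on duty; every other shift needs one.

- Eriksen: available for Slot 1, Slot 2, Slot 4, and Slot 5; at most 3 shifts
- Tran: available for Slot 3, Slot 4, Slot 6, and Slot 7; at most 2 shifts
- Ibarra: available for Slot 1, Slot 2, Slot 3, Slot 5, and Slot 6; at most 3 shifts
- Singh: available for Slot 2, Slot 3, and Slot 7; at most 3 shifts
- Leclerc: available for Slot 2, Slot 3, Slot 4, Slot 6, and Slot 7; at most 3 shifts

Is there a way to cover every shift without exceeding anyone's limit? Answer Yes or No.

Yes

Slot 1 can only be covered by Eriksen and Ibarra, so that assignment is forced.
One valid schedule: Slot 1→Eriksen+Ibarra, Slot 2→Ibarra+Singh, Slot 3→Ibarra+Singh, Slot 4→Eriksen, Slot 5→Eriksen, Slot 6→Tran, Slot 7→Tran.
Loads: Eriksen 3/3, Tran 2/2, Ibarra 3/3, Singh 2/3, Leclerc 0/3 — all within limits.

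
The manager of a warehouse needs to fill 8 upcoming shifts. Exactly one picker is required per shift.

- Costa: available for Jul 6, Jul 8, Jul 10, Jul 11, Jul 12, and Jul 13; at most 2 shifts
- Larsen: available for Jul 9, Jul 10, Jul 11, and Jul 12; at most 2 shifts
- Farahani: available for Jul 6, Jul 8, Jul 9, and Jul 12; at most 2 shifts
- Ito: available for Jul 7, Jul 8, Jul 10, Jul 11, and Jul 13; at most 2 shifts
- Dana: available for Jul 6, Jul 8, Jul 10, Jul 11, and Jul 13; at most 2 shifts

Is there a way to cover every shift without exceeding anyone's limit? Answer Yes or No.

Jul 7 can only be covered by Ito, so that assignment is forced.
One valid schedule: Jul 6→Costa, Jul 7→Ito, Jul 8→Farahani, Jul 9→Larsen, Jul 10→Larsen, Jul 11→Dana, Jul 12→Costa, Jul 13→Ito.
Loads: Costa 2/2, Larsen 2/2, Farahani 1/2, Ito 2/2, Dana 1/2 — all within limits.

Yes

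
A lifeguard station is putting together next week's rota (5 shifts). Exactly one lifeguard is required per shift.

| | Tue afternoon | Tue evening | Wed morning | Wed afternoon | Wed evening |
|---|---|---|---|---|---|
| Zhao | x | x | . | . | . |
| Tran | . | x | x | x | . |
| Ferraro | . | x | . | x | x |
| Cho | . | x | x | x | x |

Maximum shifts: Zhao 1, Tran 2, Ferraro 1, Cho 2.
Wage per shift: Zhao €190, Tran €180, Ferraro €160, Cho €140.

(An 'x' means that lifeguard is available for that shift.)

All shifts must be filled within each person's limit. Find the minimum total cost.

€810

Tue afternoon can only be covered by Zhao, so that assignment is forced.
Picking the cheapest available lifeguard for each shift independently would cost €750, but that ignores the shift limits.
An optimal schedule: Tue afternoon→Zhao, Tue evening→Tran, Wed morning→Cho, Wed afternoon→Ferraro, Wed evening→Cho.
Total: 190 + 180 + 140 + 160 + 140 = €810.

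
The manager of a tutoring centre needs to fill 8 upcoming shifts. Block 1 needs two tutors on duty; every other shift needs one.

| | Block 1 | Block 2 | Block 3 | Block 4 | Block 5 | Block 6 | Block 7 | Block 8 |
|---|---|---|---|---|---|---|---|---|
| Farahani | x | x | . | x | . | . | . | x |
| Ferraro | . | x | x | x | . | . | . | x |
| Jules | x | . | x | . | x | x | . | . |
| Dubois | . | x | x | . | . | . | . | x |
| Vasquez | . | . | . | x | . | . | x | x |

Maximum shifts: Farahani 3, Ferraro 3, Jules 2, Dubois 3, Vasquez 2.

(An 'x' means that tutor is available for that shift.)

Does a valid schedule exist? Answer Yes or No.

Total capacity is 13 and 9 slots are needed, so capacity alone doesn't rule it out.
Shifts {Block 1, Block 5, Block 6} need 4 worker-slots in total, but the tutors available for any of those shifts (Farahani and Jules) can supply at most 3 among them. So no valid schedule exists.

No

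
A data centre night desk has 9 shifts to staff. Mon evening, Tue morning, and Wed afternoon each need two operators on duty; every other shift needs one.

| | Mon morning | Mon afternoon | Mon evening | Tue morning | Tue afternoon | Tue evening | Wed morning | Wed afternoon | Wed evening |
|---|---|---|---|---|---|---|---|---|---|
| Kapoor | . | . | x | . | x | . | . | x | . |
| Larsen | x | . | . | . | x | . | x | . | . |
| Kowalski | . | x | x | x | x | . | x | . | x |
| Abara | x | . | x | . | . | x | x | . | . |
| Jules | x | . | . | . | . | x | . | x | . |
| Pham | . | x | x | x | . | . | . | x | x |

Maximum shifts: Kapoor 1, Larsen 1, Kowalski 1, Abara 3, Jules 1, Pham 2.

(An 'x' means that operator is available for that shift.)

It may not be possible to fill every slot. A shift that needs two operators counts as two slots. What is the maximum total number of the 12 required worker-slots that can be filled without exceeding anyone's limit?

9

Total capacity across all operators is 1+1+1+3+1+2 = 9, and 12 slots are needed, so at most 9 can be filled.
An assignment achieving 9: Mon morning→Larsen, Mon afternoon→Kowalski, Mon evening→Abara, Tue morning→Pham, Tue afternoon→Kapoor, Tue evening→Abara, Wed morning→Abara, Wed afternoon→Jules, Wed evening→Pham.
Loads: Kapoor 1/1, Larsen 1/1, Kowalski 1/1, Abara 3/3, Jules 1/1, Pham 2/2.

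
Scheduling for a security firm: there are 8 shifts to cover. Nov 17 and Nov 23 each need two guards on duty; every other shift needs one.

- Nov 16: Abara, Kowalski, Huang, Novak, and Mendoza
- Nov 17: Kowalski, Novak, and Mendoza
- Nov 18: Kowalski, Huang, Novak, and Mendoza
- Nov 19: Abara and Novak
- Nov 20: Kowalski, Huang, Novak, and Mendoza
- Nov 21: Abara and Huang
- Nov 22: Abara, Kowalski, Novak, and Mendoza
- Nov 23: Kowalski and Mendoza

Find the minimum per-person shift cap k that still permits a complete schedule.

With 5 guards and 10 worker-slots to fill, someone must work at least ⌈10/5⌉ = 2 shifts, so k ≥ 2.
k = 2 works: Nov 16→Mendoza, Nov 17→Kowalski+Novak, Nov 18→Huang, Nov 19→Abara, Nov 20→Huang, Nov 21→Abara, Nov 22→Novak, Nov 23→Kowalski+Mendoza.
Loads: Abara 2, Kowalski 2, Huang 2, Novak 2, Mendoza 2 — all ≤ 2.

2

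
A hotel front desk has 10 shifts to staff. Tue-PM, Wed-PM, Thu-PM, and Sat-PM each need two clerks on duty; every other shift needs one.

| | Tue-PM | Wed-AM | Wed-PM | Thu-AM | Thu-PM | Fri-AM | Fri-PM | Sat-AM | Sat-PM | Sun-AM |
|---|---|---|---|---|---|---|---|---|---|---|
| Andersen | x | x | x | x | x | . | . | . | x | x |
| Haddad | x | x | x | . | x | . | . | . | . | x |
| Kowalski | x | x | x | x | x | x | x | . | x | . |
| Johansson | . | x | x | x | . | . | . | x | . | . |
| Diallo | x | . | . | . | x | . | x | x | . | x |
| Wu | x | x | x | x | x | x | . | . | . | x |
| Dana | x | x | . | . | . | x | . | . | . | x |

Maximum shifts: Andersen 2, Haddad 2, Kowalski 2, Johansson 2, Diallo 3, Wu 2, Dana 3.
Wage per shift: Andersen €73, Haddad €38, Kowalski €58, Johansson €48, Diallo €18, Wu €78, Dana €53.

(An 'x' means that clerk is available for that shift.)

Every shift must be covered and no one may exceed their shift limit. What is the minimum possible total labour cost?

€647

Sat-PM can only be covered by Andersen and Kowalski, so that assignment is forced.
Picking the cheapest available clerk for each shift independently would cost €522, but that ignores the shift limits.
An optimal schedule: Tue-PM→Dana+Andersen, Wed-AM→Dana, Wed-PM→Haddad+Johansson, Thu-AM→Johansson, Thu-PM→Haddad+Kowalski, Fri-AM→Dana, Fri-PM→Diallo, Sat-AM→Diallo, Sat-PM→Kowalski+Andersen, Sun-AM→Diallo.
Total: 53 + 73 + 53 + 38 + 48 + 48 + 38 + 58 + 53 + 18 + 18 + 58 + 73 + 18 = €647.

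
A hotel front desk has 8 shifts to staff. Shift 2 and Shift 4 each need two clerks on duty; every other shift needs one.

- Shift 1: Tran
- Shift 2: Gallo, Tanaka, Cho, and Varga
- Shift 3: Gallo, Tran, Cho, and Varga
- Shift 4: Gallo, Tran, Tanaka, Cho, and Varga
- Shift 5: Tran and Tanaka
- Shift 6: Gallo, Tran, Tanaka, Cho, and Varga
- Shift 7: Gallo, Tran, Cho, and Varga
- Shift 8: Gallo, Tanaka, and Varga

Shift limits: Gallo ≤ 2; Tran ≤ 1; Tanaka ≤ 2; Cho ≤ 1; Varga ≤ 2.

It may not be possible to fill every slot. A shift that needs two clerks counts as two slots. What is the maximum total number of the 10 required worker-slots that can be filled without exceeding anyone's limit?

Total capacity across all clerks is 2+1+2+1+2 = 8, and 10 slots are needed, so at most 8 can be filled.
An assignment achieving 8: Shift 1→Tran, Shift 2→Gallo+Tanaka, Shift 3→Cho, Shift 4→Varga, Shift 5→Tanaka, Shift 7→Varga, Shift 8→Gallo.
Loads: Gallo 2/2, Tran 1/1, Tanaka 2/2, Cho 1/1, Varga 2/2.

8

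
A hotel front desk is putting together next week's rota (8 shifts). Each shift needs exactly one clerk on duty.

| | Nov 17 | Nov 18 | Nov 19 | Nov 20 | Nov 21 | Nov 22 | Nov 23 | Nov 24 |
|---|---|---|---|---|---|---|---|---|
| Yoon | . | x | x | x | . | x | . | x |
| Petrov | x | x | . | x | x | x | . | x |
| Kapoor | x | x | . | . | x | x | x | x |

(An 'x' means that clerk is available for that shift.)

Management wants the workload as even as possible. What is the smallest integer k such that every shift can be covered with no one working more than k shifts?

With 3 clerks and 8 worker-slots to fill, someone must work at least ⌈8/3⌉ = 3 shifts, so k ≥ 3.
k = 3 works: Nov 17→Petrov, Nov 18→Yoon, Nov 19→Yoon, Nov 20→Yoon, Nov 21→Petrov, Nov 22→Petrov, Nov 23→Kapoor, Nov 24→Kapoor.
Loads: Yoon 3, Petrov 3, Kapoor 2 — all ≤ 3.

3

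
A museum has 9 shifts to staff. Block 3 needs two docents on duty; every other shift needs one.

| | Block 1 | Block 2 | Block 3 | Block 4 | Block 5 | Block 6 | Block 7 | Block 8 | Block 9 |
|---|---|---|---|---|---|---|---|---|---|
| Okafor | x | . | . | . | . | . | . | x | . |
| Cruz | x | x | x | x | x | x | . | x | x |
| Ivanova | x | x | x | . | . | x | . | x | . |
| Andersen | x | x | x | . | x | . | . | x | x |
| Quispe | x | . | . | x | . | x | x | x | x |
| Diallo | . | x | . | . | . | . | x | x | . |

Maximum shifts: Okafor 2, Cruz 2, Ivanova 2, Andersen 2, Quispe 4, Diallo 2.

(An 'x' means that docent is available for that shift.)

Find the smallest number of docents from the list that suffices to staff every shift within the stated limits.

10 slots to fill and no one can take more than 4, so at least ⌈10/4⌉ = 3 docents are needed.
Any 3 docents together have capacity at most 4+2+2 = 8 < 10 slots, so 3 can never suffice.
Okafor, Cruz, Ivanova, and Quispe alone can cover everything: Block 1→Okafor, Block 2→Ivanova, Block 3→Cruz+Ivanova, Block 4→Quispe, Block 5→Cruz, Block 6→Quispe, Block 7→Quispe, Block 8→Okafor, Block 9→Quispe.

4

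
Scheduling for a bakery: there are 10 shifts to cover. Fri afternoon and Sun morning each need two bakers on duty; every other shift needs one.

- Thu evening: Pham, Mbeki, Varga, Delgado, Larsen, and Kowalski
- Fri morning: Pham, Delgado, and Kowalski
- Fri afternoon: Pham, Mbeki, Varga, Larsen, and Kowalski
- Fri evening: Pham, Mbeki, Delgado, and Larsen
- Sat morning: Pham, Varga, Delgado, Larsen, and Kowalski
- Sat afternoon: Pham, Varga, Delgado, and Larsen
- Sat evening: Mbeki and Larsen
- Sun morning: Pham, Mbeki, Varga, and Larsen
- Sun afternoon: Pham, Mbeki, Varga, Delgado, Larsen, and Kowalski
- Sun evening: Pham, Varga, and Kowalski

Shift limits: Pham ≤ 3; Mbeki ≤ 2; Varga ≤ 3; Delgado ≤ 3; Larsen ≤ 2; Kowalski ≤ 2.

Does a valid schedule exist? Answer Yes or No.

Yes

One valid schedule: Thu evening→Mbeki, Fri morning→Pham, Fri afternoon→Larsen+Kowalski, Fri evening→Pham, Sat morning→Varga, Sat afternoon→Varga, Sat evening→Mbeki, Sun morning→Varga+Larsen, Sun afternoon→Delgado, Sun evening→Pham.
Loads: Pham 3/3, Mbeki 2/2, Varga 3/3, Delgado 1/3, Larsen 2/2, Kowalski 1/2 — all within limits.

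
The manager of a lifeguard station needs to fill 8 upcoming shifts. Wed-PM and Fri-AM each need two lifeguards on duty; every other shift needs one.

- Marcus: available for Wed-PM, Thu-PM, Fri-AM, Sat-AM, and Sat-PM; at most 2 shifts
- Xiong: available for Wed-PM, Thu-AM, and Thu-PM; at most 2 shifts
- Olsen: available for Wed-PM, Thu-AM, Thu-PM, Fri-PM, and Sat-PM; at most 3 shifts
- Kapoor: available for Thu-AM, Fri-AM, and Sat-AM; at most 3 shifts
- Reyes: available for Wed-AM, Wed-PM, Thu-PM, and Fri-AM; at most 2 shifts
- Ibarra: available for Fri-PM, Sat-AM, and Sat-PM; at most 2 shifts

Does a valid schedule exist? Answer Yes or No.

Wed-AM can only be covered by Reyes, so that assignment is forced.
One valid schedule: Wed-AM→Reyes, Wed-PM→Olsen+Reyes, Thu-AM→Xiong, Thu-PM→Xiong, Fri-AM→Marcus+Kapoor, Fri-PM→Olsen, Sat-AM→Marcus, Sat-PM→Olsen.
Loads: Marcus 2/2, Xiong 2/2, Olsen 3/3, Kapoor 1/3, Reyes 2/2, Ibarra 0/2 — all within limits.

Yes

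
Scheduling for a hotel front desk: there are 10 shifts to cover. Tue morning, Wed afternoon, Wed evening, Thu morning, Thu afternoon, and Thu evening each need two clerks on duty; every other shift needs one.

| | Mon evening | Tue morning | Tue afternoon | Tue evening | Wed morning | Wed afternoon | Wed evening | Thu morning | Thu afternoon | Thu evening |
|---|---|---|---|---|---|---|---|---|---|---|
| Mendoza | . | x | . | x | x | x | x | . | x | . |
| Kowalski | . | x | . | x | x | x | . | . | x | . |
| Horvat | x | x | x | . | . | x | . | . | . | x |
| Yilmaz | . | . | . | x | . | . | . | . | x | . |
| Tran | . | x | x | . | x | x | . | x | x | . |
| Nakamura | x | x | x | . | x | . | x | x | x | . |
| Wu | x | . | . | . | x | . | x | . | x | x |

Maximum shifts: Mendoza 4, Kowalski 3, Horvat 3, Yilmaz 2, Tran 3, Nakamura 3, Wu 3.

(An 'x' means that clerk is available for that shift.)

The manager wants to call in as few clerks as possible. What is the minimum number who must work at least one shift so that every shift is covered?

16 slots to fill and no one can take more than 4, so at least ⌈16/4⌉ = 4 clerks are needed.
Any 4 clerks together have capacity at most 4+3+3+3 = 13 < 16 slots, so 4 can never suffice.
Mendoza, Horvat, Tran, Nakamura, and Wu alone can cover everything: Mon evening→Horvat, Tue morning→Mendoza+Tran, Tue afternoon→Horvat, Tue evening→Mendoza, Wed morning→Wu, Wed afternoon→Mendoza+Tran, Wed evening→Mendoza+Nakamura, Thu morning→Tran+Nakamura, Thu afternoon→Nakamura+Wu, Thu evening→Horvat+Wu.

5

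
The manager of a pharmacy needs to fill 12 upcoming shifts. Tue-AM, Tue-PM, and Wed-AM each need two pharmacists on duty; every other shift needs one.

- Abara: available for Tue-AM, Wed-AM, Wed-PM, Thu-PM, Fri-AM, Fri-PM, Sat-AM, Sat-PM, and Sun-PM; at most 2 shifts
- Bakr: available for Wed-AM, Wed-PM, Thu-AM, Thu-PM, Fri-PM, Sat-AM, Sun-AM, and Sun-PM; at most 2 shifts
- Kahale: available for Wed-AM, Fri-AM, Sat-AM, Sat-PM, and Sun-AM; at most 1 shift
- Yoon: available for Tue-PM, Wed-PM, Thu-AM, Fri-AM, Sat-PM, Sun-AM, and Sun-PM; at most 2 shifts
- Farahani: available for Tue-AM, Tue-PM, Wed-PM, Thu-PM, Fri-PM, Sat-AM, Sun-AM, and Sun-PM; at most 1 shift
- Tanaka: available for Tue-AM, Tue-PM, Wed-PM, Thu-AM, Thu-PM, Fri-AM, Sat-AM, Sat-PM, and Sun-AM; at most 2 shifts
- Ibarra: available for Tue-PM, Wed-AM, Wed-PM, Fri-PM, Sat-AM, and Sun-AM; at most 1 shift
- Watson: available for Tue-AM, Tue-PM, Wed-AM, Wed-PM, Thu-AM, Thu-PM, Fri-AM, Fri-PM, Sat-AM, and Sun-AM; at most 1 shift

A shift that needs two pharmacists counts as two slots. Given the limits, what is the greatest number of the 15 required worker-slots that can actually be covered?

Total capacity across all pharmacists is 2+2+1+2+1+2+1+1 = 12, and 15 slots are needed, so at most 12 can be filled.
An assignment achieving 12: Tue-AM→Abara+Farahani, Tue-PM→Yoon+Tanaka, Wed-AM→Kahale+Ibarra, Thu-AM→Bakr, Thu-PM→Tanaka, Fri-AM→Yoon, Fri-PM→Watson, Sat-PM→Abara, Sun-PM→Bakr.
Loads: Abara 2/2, Bakr 2/2, Kahale 1/1, Yoon 2/2, Farahani 1/1, Tanaka 2/2, Ibarra 1/1, Watson 1/1.

12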